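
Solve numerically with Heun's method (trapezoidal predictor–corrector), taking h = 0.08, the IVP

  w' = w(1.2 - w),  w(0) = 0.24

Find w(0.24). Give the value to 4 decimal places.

0.3000

Heun: k1 = f(t_n, w_n); k2 = f(t_n + h, w_n + h·k1); w_{n+1} = w_n + (h/2)·(k1 + k2).
t=0.000000, w=0.240000:
  k1 = f(0.000000, 0.240000) = 0.230400
  k2 = f(0.080000, 0.258432) = 0.243331
  w ← 0.240000 + (0.08/2)·(0.230400 + 0.243331) = 0.258949
t=0.080000, w=0.258949:
  k1 = f(0.080000, 0.258949) = 0.243684
  k2 = f(0.160000, 0.278444) = 0.256602
  w ← 0.258949 + (0.08/2)·(0.243684 + 0.256602) = 0.278961
t=0.160000, w=0.278961:
  k1 = f(0.160000, 0.278961) = 0.256934
  k2 = f(0.240000, 0.299515) = 0.269709
  w ← 0.278961 + (0.08/2)·(0.256934 + 0.269709) = 0.300026
w(0.24) ≈ 0.3000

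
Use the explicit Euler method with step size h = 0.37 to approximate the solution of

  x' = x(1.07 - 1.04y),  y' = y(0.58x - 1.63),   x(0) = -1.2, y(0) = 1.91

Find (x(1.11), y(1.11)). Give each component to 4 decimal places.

-1.4082, 0.0107

Euler on (x,y): x_{n+1} = x_n + h·x', y_{n+1} = y_n + h·y'.
0.000000: (-1.200000, 1.910000); f=(1.099680, -4.442660) → (-0.793118, 0.266216)
0.370000: (-0.793118, 0.266216); f=(-0.629050, -0.556393) → (-1.025867, 0.060350)
0.740000: (-1.025867, 0.060350); f=(-1.033290, -0.134280) → (-1.408184, 0.010667)
(x(1.11), y(1.11)) ≈ (-1.4082, 0.0107)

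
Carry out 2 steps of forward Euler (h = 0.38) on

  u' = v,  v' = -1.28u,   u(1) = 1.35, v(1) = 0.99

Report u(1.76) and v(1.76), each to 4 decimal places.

1.8529, -0.5063

Euler on (u,v): u_{n+1} = u_n + h·u', v_{n+1} = v_n + h·v'.
1.000000: (1.350000, 0.990000); f=(0.990000, -1.728000) → (1.726200, 0.333360)
1.380000: (1.726200, 0.333360); f=(0.333360, -2.209536) → (1.852877, -0.506264)
(u(1.76), v(1.76)) ≈ (1.8529, -0.5063)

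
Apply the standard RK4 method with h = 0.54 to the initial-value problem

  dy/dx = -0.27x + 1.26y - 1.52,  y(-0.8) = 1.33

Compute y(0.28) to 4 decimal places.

1.9232

RK4: k1 = f(x_n, y_n); k2 = f(x_n + h/2, y_n + (h/2)·k1); k3 = f(x_n + h/2, y_n + (h/2)·k2); k4 = f(x_n + h, y_n + h·k3); y_{n+1} = y_n + (h/6)·(k1 + 2k2 + 2k3 + k4).
x=-0.800000, y=1.330000:
  k1 = f(-0.800000, 1.330000) = 0.371800
  k2 = f(-0.530000, 1.430386) = 0.425386
  k3 = f(-0.530000, 1.444854) = 0.443616
  k4 = f(-0.260000, 1.569553) = 0.527837
  y ← 1.330000 + (0.54/6)·(k1 + 2k2 + 2k3 + k4) = 1.567388
x=-0.260000, y=1.567388:
  k1 = f(-0.260000, 1.567388) = 0.525109
  k2 = f(0.010000, 1.709167) = 0.630851
  k3 = f(0.010000, 1.737717) = 0.666824
  k4 = f(0.280000, 1.927473) = 0.833016
  y ← 1.567388 + (0.54/6)·(k1 + 2k2 + 2k3 + k4) = 1.923200
y(0.28) ≈ 1.9232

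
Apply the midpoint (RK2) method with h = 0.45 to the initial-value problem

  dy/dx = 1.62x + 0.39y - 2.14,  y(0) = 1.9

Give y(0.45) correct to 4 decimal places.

Midpoint: k1 = f(x_n, y_n); k2 = f(x_n + h/2, y_n + (h/2)·k1); y_{n+1} = y_n + h·k2.
x=0.000000, y=1.900000:
  k1 = f(0.000000, 1.900000) = -1.399000
  k2 = f(0.225000, 1.585225) = -1.157262
  y ← 1.900000 + 0.45·(-1.157262) = 1.379232
y(0.45) ≈ 1.3792

1.3792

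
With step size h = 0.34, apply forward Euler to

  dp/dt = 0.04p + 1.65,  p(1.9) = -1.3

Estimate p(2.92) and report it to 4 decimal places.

Euler: p_{n+1} = p_n + h·f(t_n, p_n).
t=1.900000, p=-1.300000: f=1.598000 → p ← -1.300000 + 0.34·1.598000 = -0.756680
t=2.240000, p=-0.756680: f=1.619733 → p ← -0.756680 + 0.34·1.619733 = -0.205971
t=2.580000, p=-0.205971: f=1.641761 → p ← -0.205971 + 0.34·1.641761 = 0.352228
p(2.92) ≈ 0.3522

0.3522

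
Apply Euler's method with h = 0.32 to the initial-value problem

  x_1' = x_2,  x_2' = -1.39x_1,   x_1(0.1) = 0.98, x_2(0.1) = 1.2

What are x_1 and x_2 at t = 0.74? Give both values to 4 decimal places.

1.6085, 0.1574

Euler on (x_1,x_2): x_1_{n+1} = x_1_n + h·x_1', x_2_{n+1} = x_2_n + h·x_2'.
0.100000: (0.980000, 1.200000); f=(1.200000, -1.362200) → (1.364000, 0.764096)
0.420000: (1.364000, 0.764096); f=(0.764096, -1.895960) → (1.608511, 0.157389)
(x_1(0.74), x_2(0.74)) ≈ (1.6085, 0.1574)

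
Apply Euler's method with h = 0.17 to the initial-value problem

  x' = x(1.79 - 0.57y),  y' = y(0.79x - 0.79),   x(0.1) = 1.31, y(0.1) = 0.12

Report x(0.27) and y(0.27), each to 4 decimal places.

Euler on (x,y): x_{n+1} = x_n + h·x', y_{n+1} = y_n + h·y'.
0.100000: (1.310000, 0.120000); f=(2.255296, 0.029388) → (1.693400, 0.124996)
(x(0.27), y(0.27)) ≈ (1.6934, 0.1250)

1.6934, 0.1250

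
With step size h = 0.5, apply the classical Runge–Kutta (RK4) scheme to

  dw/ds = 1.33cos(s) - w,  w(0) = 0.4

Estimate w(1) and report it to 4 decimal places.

RK4: k1 = f(s_n, w_n); k2 = f(s_n + h/2, w_n + (h/2)·k1); k3 = f(s_n + h/2, w_n + (h/2)·k2); k4 = f(s_n + h, w_n + h·k3); w_{n+1} = w_n + (h/6)·(k1 + 2k2 + 2k3 + k4).
s=0.000000, w=0.400000:
  k1 = f(0.000000, 0.400000) = 0.930000
  k2 = f(0.250000, 0.632500) = 0.656154
  k3 = f(0.250000, 0.564038) = 0.724615
  k4 = f(0.500000, 0.762308) = 0.404877
  w ← 0.400000 + (0.5/6)·(k1 + 2k2 + 2k3 + k4) = 0.741368
s=0.500000, w=0.741368:
  k1 = f(0.500000, 0.741368) = 0.425817
  k2 = f(0.750000, 0.847822) = 0.125324
  k3 = f(0.750000, 0.772699) = 0.200447
  k4 = f(1.000000, 0.841592) = -0.122989
  w ← 0.741368 + (0.5/6)·(k1 + 2k2 + 2k3 + k4) = 0.820899
w(1) ≈ 0.8209

0.8209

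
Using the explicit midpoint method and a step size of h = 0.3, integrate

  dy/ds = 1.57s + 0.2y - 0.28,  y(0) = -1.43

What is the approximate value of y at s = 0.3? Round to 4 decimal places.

Midpoint: k1 = f(s_n, y_n); k2 = f(s_n + h/2, y_n + (h/2)·k1); y_{n+1} = y_n + h·k2.
s=0.000000, y=-1.430000:
  k1 = f(0.000000, -1.430000) = -0.566000
  k2 = f(0.150000, -1.514900) = -0.347480
  y ← -1.430000 + 0.3·(-0.347480) = -1.534244
y(0.3) ≈ -1.5342

-1.5342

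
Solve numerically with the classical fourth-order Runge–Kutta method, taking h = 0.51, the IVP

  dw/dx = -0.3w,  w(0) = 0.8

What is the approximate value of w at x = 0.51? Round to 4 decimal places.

RK4: k1 = f(x_n, w_n); k2 = f(x_n + h/2, w_n + (h/2)·k1); k3 = f(x_n + h/2, w_n + (h/2)·k2); k4 = f(x_n + h, w_n + h·k3); w_{n+1} = w_n + (h/6)·(k1 + 2k2 + 2k3 + k4).
x=0.000000, w=0.800000:
  k1 = f(0.000000, 0.800000) = -0.240000
  k2 = f(0.255000, 0.738800) = -0.221640
  k3 = f(0.255000, 0.743482) = -0.223045
  k4 = f(0.510000, 0.686247) = -0.205874
  w ← 0.800000 + (0.51/6)·(k1 + 2k2 + 2k3 + k4) = 0.686504
w(0.51) ≈ 0.6865

0.6865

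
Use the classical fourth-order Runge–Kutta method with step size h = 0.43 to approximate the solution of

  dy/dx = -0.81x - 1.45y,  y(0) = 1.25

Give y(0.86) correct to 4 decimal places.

0.1540

RK4: k1 = f(x_n, y_n); k2 = f(x_n + h/2, y_n + (h/2)·k1); k3 = f(x_n + h/2, y_n + (h/2)·k2); k4 = f(x_n + h, y_n + h·k3); y_{n+1} = y_n + (h/6)·(k1 + 2k2 + 2k3 + k4).
x=0.000000, y=1.250000:
  k1 = f(0.000000, 1.250000) = -1.812500
  k2 = f(0.215000, 0.860313) = -1.421603
  k3 = f(0.215000, 0.944355) = -1.543465
  k4 = f(0.430000, 0.586310) = -1.198449
  y ← 1.250000 + (0.43/6)·(k1 + 2k2 + 2k3 + k4) = 0.609222
x=0.430000, y=0.609222:
  k1 = f(0.430000, 0.609222) = -1.231672
  k2 = f(0.645000, 0.344413) = -1.021848
  k3 = f(0.645000, 0.389525) = -1.087261
  k4 = f(0.860000, 0.141700) = -0.902065
  y ← 0.609222 + (0.43/6)·(k1 + 2k2 + 2k3 + k4) = 0.153999
y(0.86) ≈ 0.1540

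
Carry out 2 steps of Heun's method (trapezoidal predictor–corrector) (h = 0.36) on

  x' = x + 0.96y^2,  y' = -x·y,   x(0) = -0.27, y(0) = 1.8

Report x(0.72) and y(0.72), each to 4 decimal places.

Heun on (x,y): k1 = f(s_n, state_n); k2 = f(s_n + h, state_n + h·k1); state_{n+1} = state_n + (h/2)·(k1 + k2).
0.000000: (-0.270000, 1.800000)
  k1 = (2.840400, 0.486000)
  predictor → (0.752544, 1.974960)
  k2 = (4.496992, -1.486244)
  → (1.050731, 1.619956)
0.360000: (1.050731, 1.619956)
  k1 = (3.570018, -1.702137)
  predictor → (2.335937, 1.007187)
  k2 = (3.309785, -2.352724)
  → (2.289095, 0.890081)
(x(0.72), y(0.72)) ≈ (2.2891, 0.8901)

2.2891, 0.8901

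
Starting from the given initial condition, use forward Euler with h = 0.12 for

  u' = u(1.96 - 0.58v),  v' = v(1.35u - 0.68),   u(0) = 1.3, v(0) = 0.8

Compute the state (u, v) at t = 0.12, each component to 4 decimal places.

1.5334, 0.9032

Euler on (u,v): u_{n+1} = u_n + h·u', v_{n+1} = v_n + h·v'.
0.000000: (1.300000, 0.800000); f=(1.944800, 0.860000) → (1.533376, 0.903200)
(u(0.12), v(0.12)) ≈ (1.5334, 0.9032)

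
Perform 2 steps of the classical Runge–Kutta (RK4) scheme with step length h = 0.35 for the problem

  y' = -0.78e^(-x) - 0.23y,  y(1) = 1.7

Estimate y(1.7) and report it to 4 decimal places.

RK4: k1 = f(x_n, y_n); k2 = f(x_n + h/2, y_n + (h/2)·k1); k3 = f(x_n + h/2, y_n + (h/2)·k2); k4 = f(x_n + h, y_n + h·k3); y_{n+1} = y_n + (h/6)·(k1 + 2k2 + 2k3 + k4).
x=1.000000, y=1.700000:
  k1 = f(1.000000, 1.700000) = -0.677946
  k2 = f(1.175000, 1.581359) = -0.604591
  k3 = f(1.175000, 1.594196) = -0.607544
  k4 = f(1.350000, 1.487360) = -0.544300
  y ← 1.700000 + (0.35/6)·(k1 + 2k2 + 2k3 + k4) = 1.487287
x=1.350000, y=1.487287:
  k1 = f(1.350000, 1.487287) = -0.544283
  k2 = f(1.525000, 1.392037) = -0.489913
  k3 = f(1.525000, 1.401552) = -0.492101
  k4 = f(1.700000, 1.315051) = -0.444955
  y ← 1.487287 + (0.35/6)·(k1 + 2k2 + 2k3 + k4) = 1.315013
y(1.7) ≈ 1.3150

1.3150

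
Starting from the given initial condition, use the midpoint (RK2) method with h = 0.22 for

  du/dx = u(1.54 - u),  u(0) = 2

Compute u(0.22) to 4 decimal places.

Midpoint: k1 = f(x_n, u_n); k2 = f(x_n + h/2, u_n + (h/2)·k1); u_{n+1} = u_n + h·k2.
x=0.000000, u=2.000000:
  k1 = f(0.000000, 2.000000) = -0.920000
  k2 = f(0.110000, 1.898800) = -0.681289
  u ← 2.000000 + 0.22·(-0.681289) = 1.850116
u(0.22) ≈ 1.8501

1.8501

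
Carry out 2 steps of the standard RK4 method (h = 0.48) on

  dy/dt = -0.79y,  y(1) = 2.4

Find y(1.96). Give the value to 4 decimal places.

1.1244

RK4: k1 = f(t_n, y_n); k2 = f(t_n + h/2, y_n + (h/2)·k1); k3 = f(t_n + h/2, y_n + (h/2)·k2); k4 = f(t_n + h, y_n + h·k3); y_{n+1} = y_n + (h/6)·(k1 + 2k2 + 2k3 + k4).
t=1.000000, y=2.400000:
  k1 = f(1.000000, 2.400000) = -1.896000
  k2 = f(1.240000, 1.944960) = -1.536518
  k3 = f(1.240000, 2.031236) = -1.604676
  k4 = f(1.480000, 1.629755) = -1.287507
  y ← 2.400000 + (0.48/6)·(k1 + 2k2 + 2k3 + k4) = 1.642728
t=1.480000, y=1.642728:
  k1 = f(1.480000, 1.642728) = -1.297755
  k2 = f(1.720000, 1.331267) = -1.051701
  k3 = f(1.720000, 1.390320) = -1.098353
  k4 = f(1.960000, 1.115519) = -0.881260
  y ← 1.642728 + (0.48/6)·(k1 + 2k2 + 2k3 + k4) = 1.124398
y(1.96) ≈ 1.1244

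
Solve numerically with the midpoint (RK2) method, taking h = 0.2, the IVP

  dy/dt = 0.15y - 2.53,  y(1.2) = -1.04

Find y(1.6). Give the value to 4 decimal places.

-2.1471

Midpoint: k1 = f(t_n, y_n); k2 = f(t_n + h/2, y_n + (h/2)·k1); y_{n+1} = y_n + h·k2.
t=1.200000, y=-1.040000:
  k1 = f(1.200000, -1.040000) = -2.686000
  k2 = f(1.300000, -1.308600) = -2.726290
  y ← -1.040000 + 0.2·(-2.726290) = -1.585258
t=1.400000, y=-1.585258:
  k1 = f(1.400000, -1.585258) = -2.767789
  k2 = f(1.500000, -1.862037) = -2.809306
  y ← -1.585258 + 0.2·(-2.809306) = -2.147119
y(1.6) ≈ -2.1471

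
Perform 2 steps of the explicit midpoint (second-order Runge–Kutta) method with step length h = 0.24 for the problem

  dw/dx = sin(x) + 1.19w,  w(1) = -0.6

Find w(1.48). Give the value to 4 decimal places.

-0.4637

Midpoint: k1 = f(x_n, w_n); k2 = f(x_n + h/2, w_n + (h/2)·k1); w_{n+1} = w_n + h·k2.
x=1.000000, w=-0.600000:
  k1 = f(1.000000, -0.600000) = 0.127471
  k2 = f(1.120000, -0.584703) = 0.204303
  w ← -0.600000 + 0.24·0.204303 = -0.550967
x=1.240000, w=-0.550967:
  k1 = f(1.240000, -0.550967) = 0.290133
  k2 = f(1.360000, -0.516151) = 0.363645
  w ← -0.550967 + 0.24·0.363645 = -0.463692
w(1.48) ≈ -0.4637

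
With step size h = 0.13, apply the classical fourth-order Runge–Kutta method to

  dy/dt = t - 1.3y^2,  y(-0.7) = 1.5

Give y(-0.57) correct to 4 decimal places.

1.1299

RK4: k1 = f(t_n, y_n); k2 = f(t_n + h/2, y_n + (h/2)·k1); k3 = f(t_n + h/2, y_n + (h/2)·k2); k4 = f(t_n + h, y_n + h·k3); y_{n+1} = y_n + (h/6)·(k1 + 2k2 + 2k3 + k4).
t=-0.700000, y=1.500000:
  k1 = f(-0.700000, 1.500000) = -3.625000
  k2 = f(-0.635000, 1.264375) = -2.713237
  k3 = f(-0.635000, 1.323640) = -2.912628
  k4 = f(-0.570000, 1.121358) = -2.204678
  y ← 1.500000 + (0.13/6)·(k1 + 2k2 + 2k3 + k4) = 1.129903
y(-0.57) ≈ 1.1299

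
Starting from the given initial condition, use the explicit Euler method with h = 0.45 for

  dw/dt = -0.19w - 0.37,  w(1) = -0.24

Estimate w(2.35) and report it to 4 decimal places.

Euler: w_{n+1} = w_n + h·f(t_n, w_n).
t=1.000000, w=-0.240000: f=-0.324400 → w ← -0.240000 + 0.45·(-0.324400) = -0.385980
t=1.450000, w=-0.385980: f=-0.296664 → w ← -0.385980 + 0.45·(-0.296664) = -0.519479
t=1.900000, w=-0.519479: f=-0.271299 → w ← -0.519479 + 0.45·(-0.271299) = -0.641563
w(2.35) ≈ -0.6416

-0.6416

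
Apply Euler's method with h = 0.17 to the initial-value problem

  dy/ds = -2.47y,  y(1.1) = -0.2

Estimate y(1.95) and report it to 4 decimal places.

Euler: y_{n+1} = y_n + h·f(s_n, y_n).
s=1.100000, y=-0.200000: f=0.494000 → y ← -0.200000 + 0.17·0.494000 = -0.116020
s=1.270000, y=-0.116020: f=0.286569 → y ← -0.116020 + 0.17·0.286569 = -0.067303
s=1.440000, y=-0.067303: f=0.166239 → y ← -0.067303 + 0.17·0.166239 = -0.039043
s=1.610000, y=-0.039043: f=0.096435 → y ← -0.039043 + 0.17·0.096435 = -0.022649
s=1.780000, y=-0.022649: f=0.055942 → y ← -0.022649 + 0.17·0.055942 = -0.013138
y(1.95) ≈ -0.0131

-0.0131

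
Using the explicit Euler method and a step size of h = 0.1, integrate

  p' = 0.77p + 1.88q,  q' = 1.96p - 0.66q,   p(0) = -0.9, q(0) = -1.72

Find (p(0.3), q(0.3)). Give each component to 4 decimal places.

Euler on (p,q): p_{n+1} = p_n + h·p', q_{n+1} = q_n + h·q'.
0.000000: (-0.900000, -1.720000); f=(-3.926600, -0.628800) → (-1.292660, -1.782880)
0.100000: (-1.292660, -1.782880); f=(-4.347163, -1.356913) → (-1.727376, -1.918571)
0.200000: (-1.727376, -1.918571); f=(-4.936994, -2.119400) → (-2.221076, -2.130511)
(p(0.3), q(0.3)) ≈ (-2.2211, -2.1305)

-2.2211, -2.1305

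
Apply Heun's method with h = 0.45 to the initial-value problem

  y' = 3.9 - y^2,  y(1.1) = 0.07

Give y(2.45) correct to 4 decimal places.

Heun: k1 = f(x_n, y_n); k2 = f(x_n + h, y_n + h·k1); y_{n+1} = y_n + (h/2)·(k1 + k2).
x=1.100000, y=0.070000:
  k1 = f(1.100000, 0.070000) = 3.895100
  k2 = f(1.550000, 1.822795) = 0.577418
  y ← 0.070000 + (0.45/2)·(3.895100 + 0.577418) = 1.076317
x=1.550000, y=1.076317:
  k1 = f(1.550000, 1.076317) = 2.741542
  k2 = f(2.000000, 2.310011) = -1.436150
  y ← 1.076317 + (0.45/2)·(2.741542 + (-1.436150)) = 1.370030
x=2.000000, y=1.370030:
  k1 = f(2.000000, 1.370030) = 2.023018
  k2 = f(2.450000, 2.280388) = -1.300169
  y ← 1.370030 + (0.45/2)·(2.023018 + (-1.300169)) = 1.532671
y(2.45) ≈ 1.5327

1.5327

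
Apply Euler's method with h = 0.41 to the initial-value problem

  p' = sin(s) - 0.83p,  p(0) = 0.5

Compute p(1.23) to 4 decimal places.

Euler: p_{n+1} = p_n + h·f(s_n, p_n).
s=0.000000, p=0.500000: f=-0.415000 → p ← 0.500000 + 0.41·(-0.415000) = 0.329850
s=0.410000, p=0.329850: f=0.124834 → p ← 0.329850 + 0.41·0.124834 = 0.381032
s=0.820000, p=0.381032: f=0.414889 → p ← 0.381032 + 0.41·0.414889 = 0.551137
p(1.23) ≈ 0.5511

0.5511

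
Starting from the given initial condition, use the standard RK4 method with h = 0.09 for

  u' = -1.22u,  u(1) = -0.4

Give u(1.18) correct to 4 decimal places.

RK4: k1 = f(t_n, u_n); k2 = f(t_n + h/2, u_n + (h/2)·k1); k3 = f(t_n + h/2, u_n + (h/2)·k2); k4 = f(t_n + h, u_n + h·k3); u_{n+1} = u_n + (h/6)·(k1 + 2k2 + 2k3 + k4).
t=1.000000, u=-0.400000:
  k1 = f(1.000000, -0.400000) = 0.488000
  k2 = f(1.045000, -0.378040) = 0.461209
  k3 = f(1.045000, -0.379246) = 0.462680
  k4 = f(1.090000, -0.358359) = 0.437198
  u ← -0.400000 + (0.09/6)·(k1 + 2k2 + 2k3 + k4) = -0.358405
t=1.090000, u=-0.358405:
  k1 = f(1.090000, -0.358405) = 0.437255
  k2 = f(1.135000, -0.338729) = 0.413249
  k3 = f(1.135000, -0.339809) = 0.414567
  k4 = f(1.180000, -0.321094) = 0.391735
  u ← -0.358405 + (0.09/6)·(k1 + 2k2 + 2k3 + k4) = -0.321136
u(1.18) ≈ -0.3211

-0.3211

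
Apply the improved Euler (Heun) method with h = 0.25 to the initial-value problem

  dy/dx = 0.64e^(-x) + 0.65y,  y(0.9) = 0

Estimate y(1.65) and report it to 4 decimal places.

Heun: k1 = f(x_n, y_n); k2 = f(x_n + h, y_n + h·k1); y_{n+1} = y_n + (h/2)·(k1 + k2).
x=0.900000, y=0.000000:
  k1 = f(0.900000, 0.000000) = 0.260205
  k2 = f(1.150000, 0.065051) = 0.244931
  y ← 0.000000 + (0.25/2)·(0.260205 + 0.244931) = 0.063142
x=1.150000, y=0.063142:
  k1 = f(1.150000, 0.063142) = 0.243690
  k2 = f(1.400000, 0.124064) = 0.238464
  y ← 0.063142 + (0.25/2)·(0.243690 + 0.238464) = 0.123411
x=1.400000, y=0.123411:
  k1 = f(1.400000, 0.123411) = 0.238039
  k2 = f(1.650000, 0.182921) = 0.241811
  y ← 0.123411 + (0.25/2)·(0.238039 + 0.241811) = 0.183392
y(1.65) ≈ 0.1834

0.1834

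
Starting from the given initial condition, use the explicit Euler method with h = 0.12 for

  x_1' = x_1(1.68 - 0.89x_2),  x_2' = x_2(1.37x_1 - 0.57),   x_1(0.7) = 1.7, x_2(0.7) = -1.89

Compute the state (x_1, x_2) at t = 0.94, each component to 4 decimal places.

3.4501, -3.0302

Euler on (x_1,x_2): x_1_{n+1} = x_1_n + h·x_1', x_2_{n+1} = x_2_n + h·x_2'.
0.700000: (1.700000, -1.890000); f=(5.715570, -3.324510) → (2.385868, -2.288941)
0.820000: (2.385868, -2.288941); f=(8.868649, -6.177028) → (3.450106, -3.030185)
(x_1(0.94), x_2(0.94)) ≈ (3.4501, -3.0302)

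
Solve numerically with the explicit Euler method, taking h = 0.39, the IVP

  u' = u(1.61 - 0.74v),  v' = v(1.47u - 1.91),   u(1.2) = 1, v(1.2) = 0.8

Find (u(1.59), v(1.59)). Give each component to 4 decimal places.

Euler on (u,v): u_{n+1} = u_n + h·u', v_{n+1} = v_n + h·v'.
1.200000: (1.000000, 0.800000); f=(1.018000, -0.352000) → (1.397020, 0.662720)
(u(1.59), v(1.59)) ≈ (1.3970, 0.6627)

1.3970, 0.6627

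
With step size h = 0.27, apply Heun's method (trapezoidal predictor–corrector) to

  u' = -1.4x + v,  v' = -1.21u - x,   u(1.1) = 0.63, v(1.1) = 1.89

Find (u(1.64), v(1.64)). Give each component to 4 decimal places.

Heun on (u,v): k1 = f(x_n, state_n); k2 = f(x_n + h, state_n + h·k1); state_{n+1} = state_n + (h/2)·(k1 + k2).
1.100000: (0.630000, 1.890000)
  k1 = (0.350000, -1.862300)
  predictor → (0.724500, 1.387179)
  k2 = (-0.530821, -2.246645)
  → (0.605589, 1.335292)
1.370000: (0.605589, 1.335292)
  k1 = (-0.582708, -2.102763)
  predictor → (0.448258, 0.767546)
  k2 = (-1.528454, -2.182392)
  → (0.320582, 0.756796)
(u(1.64), v(1.64)) ≈ (0.3206, 0.7568)

0.3206, 0.7568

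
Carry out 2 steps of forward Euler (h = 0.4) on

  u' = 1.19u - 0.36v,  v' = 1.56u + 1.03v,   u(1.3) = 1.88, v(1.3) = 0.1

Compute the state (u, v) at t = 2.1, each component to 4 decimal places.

3.8852, 3.5784

Euler on (u,v): u_{n+1} = u_n + h·u', v_{n+1} = v_n + h·v'.
1.300000: (1.880000, 0.100000); f=(2.201200, 3.035800) → (2.760480, 1.314320)
1.700000: (2.760480, 1.314320); f=(2.811816, 5.660098) → (3.885206, 3.578359)
(u(2.1), v(2.1)) ≈ (3.8852, 3.5784)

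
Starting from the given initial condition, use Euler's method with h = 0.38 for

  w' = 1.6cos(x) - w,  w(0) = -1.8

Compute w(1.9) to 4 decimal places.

0.4172

Euler: w_{n+1} = w_n + h·f(x_n, w_n).
x=0.000000, w=-1.800000: f=3.400000 → w ← -1.800000 + 0.38·3.400000 = -0.508000
x=0.380000, w=-0.508000: f=1.993863 → w ← -0.508000 + 0.38·1.993863 = 0.249668
x=0.760000, w=0.249668: f=0.910070 → w ← 0.249668 + 0.38·0.910070 = 0.595495
x=1.140000, w=0.595495: f=0.072657 → w ← 0.595495 + 0.38·0.072657 = 0.623104
x=1.520000, w=0.623104: f=-0.541865 → w ← 0.623104 + 0.38·(-0.541865) = 0.417195
w(1.9) ≈ 0.4172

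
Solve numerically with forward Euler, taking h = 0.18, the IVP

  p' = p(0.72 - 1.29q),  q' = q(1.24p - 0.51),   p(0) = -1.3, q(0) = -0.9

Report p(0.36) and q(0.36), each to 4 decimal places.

-2.1904, -0.2891

Euler on (p,q): p_{n+1} = p_n + h·p', q_{n+1} = q_n + h·q'.
0.000000: (-1.300000, -0.900000); f=(-2.445300, 1.909800) → (-1.740154, -0.556236)
0.180000: (-1.740154, -0.556236); f=(-2.501549, 1.483921) → (-2.190433, -0.289130)
(p(0.36), q(0.36)) ≈ (-2.1904, -0.2891)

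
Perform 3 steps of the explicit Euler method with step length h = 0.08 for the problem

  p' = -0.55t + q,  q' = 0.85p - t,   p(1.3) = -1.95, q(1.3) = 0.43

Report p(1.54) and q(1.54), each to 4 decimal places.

Euler on (p,q): p_{n+1} = p_n + h·p', q_{n+1} = q_n + h·q'.
1.300000: (-1.950000, 0.430000); f=(-0.285000, -2.957500) → (-1.972800, 0.193400)
1.380000: (-1.972800, 0.193400); f=(-0.565600, -3.056880) → (-2.018048, -0.051150)
1.460000: (-2.018048, -0.051150); f=(-0.854150, -3.175341) → (-2.086380, -0.305178)
(p(1.54), q(1.54)) ≈ (-2.0864, -0.3052)

-2.0864, -0.3052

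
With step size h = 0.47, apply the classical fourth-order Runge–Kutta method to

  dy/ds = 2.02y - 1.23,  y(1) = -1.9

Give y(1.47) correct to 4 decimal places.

-5.8554

RK4: k1 = f(s_n, y_n); k2 = f(s_n + h/2, y_n + (h/2)·k1); k3 = f(s_n + h/2, y_n + (h/2)·k2); k4 = f(s_n + h, y_n + h·k3); y_{n+1} = y_n + (h/6)·(k1 + 2k2 + 2k3 + k4).
s=1.000000, y=-1.900000:
  k1 = f(1.000000, -1.900000) = -5.068000
  k2 = f(1.235000, -3.090980) = -7.473780
  k3 = f(1.235000, -3.656338) = -8.615803
  k4 = f(1.470000, -5.949427) = -13.247844
  y ← -1.900000 + (0.47/6)·(k1 + 2k2 + 2k3 + k4) = -5.855442
y(1.47) ≈ -5.8554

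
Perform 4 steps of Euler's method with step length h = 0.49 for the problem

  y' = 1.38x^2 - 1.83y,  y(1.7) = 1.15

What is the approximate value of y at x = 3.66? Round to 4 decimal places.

Euler: y_{n+1} = y_n + h·f(x_n, y_n).
x=1.700000, y=1.150000: f=1.883700 → y ← 1.150000 + 0.49·1.883700 = 2.073013
x=2.190000, y=2.073013: f=2.825004 → y ← 2.073013 + 0.49·2.825004 = 3.457265
x=2.680000, y=3.457265: f=3.584917 → y ← 3.457265 + 0.49·3.584917 = 5.213874
x=3.170000, y=5.213874: f=4.326092 → y ← 5.213874 + 0.49·4.326092 = 7.333659
y(3.66) ≈ 7.3337

7.3337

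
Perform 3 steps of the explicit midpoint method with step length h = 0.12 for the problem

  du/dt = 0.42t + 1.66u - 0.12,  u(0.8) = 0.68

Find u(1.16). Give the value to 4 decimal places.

Midpoint: k1 = f(t_n, u_n); k2 = f(t_n + h/2, u_n + (h/2)·k1); u_{n+1} = u_n + h·k2.
t=0.800000, u=0.680000:
  k1 = f(0.800000, 0.680000) = 1.344800
  k2 = f(0.860000, 0.760688) = 1.503942
  u ← 0.680000 + 0.12·1.503942 = 0.860473
t=0.920000, u=0.860473:
  k1 = f(0.920000, 0.860473) = 1.694785
  k2 = f(0.980000, 0.962160) = 1.888786
  u ← 0.860473 + 0.12·1.888786 = 1.087127
t=1.040000, u=1.087127:
  k1 = f(1.040000, 1.087127) = 2.121431
  k2 = f(1.100000, 1.214413) = 2.357926
  u ← 1.087127 + 0.12·2.357926 = 1.370078
u(1.16) ≈ 1.3701

1.3701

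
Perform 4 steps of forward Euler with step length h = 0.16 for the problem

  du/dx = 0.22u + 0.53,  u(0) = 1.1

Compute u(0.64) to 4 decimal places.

Euler: u_{n+1} = u_n + h·f(x_n, u_n).
x=0.000000, u=1.100000: f=0.772000 → u ← 1.100000 + 0.16·0.772000 = 1.223520
x=0.160000, u=1.223520: f=0.799174 → u ← 1.223520 + 0.16·0.799174 = 1.351388
x=0.320000, u=1.351388: f=0.827305 → u ← 1.351388 + 0.16·0.827305 = 1.483757
x=0.480000, u=1.483757: f=0.856426 → u ← 1.483757 + 0.16·0.856426 = 1.620785
u(0.64) ≈ 1.6208

1.6208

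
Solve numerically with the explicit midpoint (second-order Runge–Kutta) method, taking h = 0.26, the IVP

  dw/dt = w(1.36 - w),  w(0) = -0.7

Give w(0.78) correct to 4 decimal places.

Midpoint: k1 = f(t_n, w_n); k2 = f(t_n + h/2, w_n + (h/2)·k1); w_{n+1} = w_n + h·k2.
t=0.000000, w=-0.700000:
  k1 = f(0.000000, -0.700000) = -1.442000
  k2 = f(0.130000, -0.887460) = -1.994531
  w ← -0.700000 + 0.26·(-1.994531) = -1.218578
t=0.260000, w=-1.218578:
  k1 = f(0.260000, -1.218578) = -3.142199
  k2 = f(0.390000, -1.627064) = -4.860144
  w ← -1.218578 + 0.26·(-4.860144) = -2.482215
t=0.520000, w=-2.482215:
  k1 = f(0.520000, -2.482215) = -9.537206
  k2 = f(0.650000, -3.722052) = -18.915663
  w ← -2.482215 + 0.26·(-18.915663) = -7.400288
w(0.78) ≈ -7.4003

-7.4003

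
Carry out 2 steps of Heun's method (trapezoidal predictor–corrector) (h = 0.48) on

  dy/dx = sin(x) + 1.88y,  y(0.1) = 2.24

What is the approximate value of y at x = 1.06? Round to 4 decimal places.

12.8170

Heun: k1 = f(x_n, y_n); k2 = f(x_n + h, y_n + h·k1); y_{n+1} = y_n + (h/2)·(k1 + k2).
x=0.100000, y=2.240000:
  k1 = f(0.100000, 2.240000) = 4.311033
  k2 = f(0.580000, 4.309296) = 8.649500
  y ← 2.240000 + (0.48/2)·(4.311033 + 8.649500) = 5.350528
x=0.580000, y=5.350528:
  k1 = f(0.580000, 5.350528) = 10.607017
  k2 = f(1.060000, 10.441896) = 20.503120
  y ← 5.350528 + (0.48/2)·(10.607017 + 20.503120) = 12.816961
y(1.06) ≈ 12.8170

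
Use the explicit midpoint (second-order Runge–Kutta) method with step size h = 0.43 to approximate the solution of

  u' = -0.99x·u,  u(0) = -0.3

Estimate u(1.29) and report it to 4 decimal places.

Midpoint: k1 = f(x_n, u_n); k2 = f(x_n + h/2, u_n + (h/2)·k1); u_{n+1} = u_n + h·k2.
x=0.000000, u=-0.300000:
  k1 = f(0.000000, -0.300000) = 0.000000
  k2 = f(0.215000, -0.300000) = 0.063855
  u ← -0.300000 + 0.43·0.063855 = -0.272542
x=0.430000, u=-0.272542:
  k1 = f(0.430000, -0.272542) = 0.116021
  k2 = f(0.645000, -0.247598) = 0.158104
  u ← -0.272542 + 0.43·0.158104 = -0.204558
x=0.860000, u=-0.204558:
  k1 = f(0.860000, -0.204558) = 0.174161
  k2 = f(1.075000, -0.167113) = 0.177850
  u ← -0.204558 + 0.43·0.177850 = -0.128082
u(1.29) ≈ -0.1281

-0.1281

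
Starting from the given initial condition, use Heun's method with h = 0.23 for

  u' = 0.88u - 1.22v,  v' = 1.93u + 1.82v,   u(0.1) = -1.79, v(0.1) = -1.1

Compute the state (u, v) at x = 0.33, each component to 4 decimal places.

Heun on (u,v): k1 = f(x_n, state_n); k2 = f(x_n + h, state_n + h·k1); state_{n+1} = state_n + (h/2)·(k1 + k2).
0.100000: (-1.790000, -1.100000)
  k1 = (-0.233200, -5.456700)
  predictor → (-1.843636, -2.355041)
  k2 = (1.250750, -7.844392)
  → (-1.672982, -2.629626)
(u(0.33), v(0.33)) ≈ (-1.6730, -2.6296)

-1.6730, -2.6296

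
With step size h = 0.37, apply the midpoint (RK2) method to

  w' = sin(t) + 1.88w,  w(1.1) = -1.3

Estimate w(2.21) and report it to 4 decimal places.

Midpoint: k1 = f(t_n, w_n); k2 = f(t_n + h/2, w_n + (h/2)·k1); w_{n+1} = w_n + h·k2.
t=1.100000, w=-1.300000:
  k1 = f(1.100000, -1.300000) = -1.552793
  k2 = f(1.285000, -1.587267) = -2.024624
  w ← -1.300000 + 0.37·(-2.024624) = -2.049111
t=1.470000, w=-2.049111:
  k1 = f(1.470000, -2.049111) = -2.857404
  k2 = f(1.655000, -2.577731) = -3.849676
  w ← -2.049111 + 0.37·(-3.849676) = -3.473491
t=1.840000, w=-3.473491:
  k1 = f(1.840000, -3.473491) = -5.566180
  k2 = f(2.025000, -4.503234) = -7.567470
  w ← -3.473491 + 0.37·(-7.567470) = -6.273455
w(2.21) ≈ -6.2735

-6.2735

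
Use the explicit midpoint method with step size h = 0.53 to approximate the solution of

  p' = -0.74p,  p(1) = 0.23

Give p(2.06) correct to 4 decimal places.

0.1078

Midpoint: k1 = f(x_n, p_n); k2 = f(x_n + h/2, p_n + (h/2)·k1); p_{n+1} = p_n + h·k2.
x=1.000000, p=0.230000:
  k1 = f(1.000000, 0.230000) = -0.170200
  k2 = f(1.265000, 0.184897) = -0.136824
  p ← 0.230000 + 0.53·(-0.136824) = 0.157483
x=1.530000, p=0.157483:
  k1 = f(1.530000, 0.157483) = -0.116538
  k2 = f(1.795000, 0.126601) = -0.093685
  p ← 0.157483 + 0.53·(-0.093685) = 0.107831
p(2.06) ≈ 0.1078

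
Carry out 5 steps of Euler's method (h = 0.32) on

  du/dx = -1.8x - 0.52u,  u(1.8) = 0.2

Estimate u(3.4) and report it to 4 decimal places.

-5.2034

Euler: u_{n+1} = u_n + h·f(x_n, u_n).
x=1.800000, u=0.200000: f=-3.344000 → u ← 0.200000 + 0.32·(-3.344000) = -0.870080
x=2.120000, u=-0.870080: f=-3.363558 → u ← -0.870080 + 0.32·(-3.363558) = -1.946419
x=2.440000, u=-1.946419: f=-3.379862 → u ← -1.946419 + 0.32·(-3.379862) = -3.027975
x=2.760000, u=-3.027975: f=-3.393453 → u ← -3.027975 + 0.32·(-3.393453) = -4.113880
x=3.080000, u=-4.113880: f=-3.404783 → u ← -4.113880 + 0.32·(-3.404783) = -5.203410
u(3.4) ≈ -5.2034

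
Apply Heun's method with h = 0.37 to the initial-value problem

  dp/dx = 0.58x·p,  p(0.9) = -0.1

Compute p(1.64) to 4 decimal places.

Heun: k1 = f(x_n, p_n); k2 = f(x_n + h, p_n + h·k1); p_{n+1} = p_n + (h/2)·(k1 + k2).
x=0.900000, p=-0.100000:
  k1 = f(0.900000, -0.100000) = -0.052200
  k2 = f(1.270000, -0.119314) = -0.087887
  p ← -0.100000 + (0.37/2)·(-0.052200 + (-0.087887)) = -0.125916
x=1.270000, p=-0.125916:
  k1 = f(1.270000, -0.125916) = -0.092750
  k2 = f(1.640000, -0.160233) = -0.152414
  p ← -0.125916 + (0.37/2)·(-0.092750 + (-0.152414)) = -0.171271
p(1.64) ≈ -0.1713

-0.1713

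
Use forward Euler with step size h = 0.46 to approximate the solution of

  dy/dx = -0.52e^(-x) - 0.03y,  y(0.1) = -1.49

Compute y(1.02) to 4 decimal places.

-1.7992

Euler: y_{n+1} = y_n + h·f(x_n, y_n).
x=0.100000, y=-1.490000: f=-0.425815 → y ← -1.490000 + 0.46·(-0.425815) = -1.685875
x=0.560000, y=-1.685875: f=-0.246452 → y ← -1.685875 + 0.46·(-0.246452) = -1.799243
y(1.02) ≈ -1.7992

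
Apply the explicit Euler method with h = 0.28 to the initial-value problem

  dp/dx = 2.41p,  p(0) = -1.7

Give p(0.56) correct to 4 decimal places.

-4.7684

Euler: p_{n+1} = p_n + h·f(x_n, p_n).
x=0.000000, p=-1.700000: f=-4.097000 → p ← -1.700000 + 0.28·(-4.097000) = -2.847160
x=0.280000, p=-2.847160: f=-6.861656 → p ← -2.847160 + 0.28·(-6.861656) = -4.768424
p(0.56) ≈ -4.7684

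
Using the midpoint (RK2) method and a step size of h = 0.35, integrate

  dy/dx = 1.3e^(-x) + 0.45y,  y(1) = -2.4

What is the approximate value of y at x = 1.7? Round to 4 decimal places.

-2.9967

Midpoint: k1 = f(x_n, y_n); k2 = f(x_n + h/2, y_n + (h/2)·k1); y_{n+1} = y_n + h·k2.
x=1.000000, y=-2.400000:
  k1 = f(1.000000, -2.400000) = -0.601757
  k2 = f(1.175000, -2.505307) = -0.725924
  y ← -2.400000 + 0.35·(-0.725924) = -2.654073
x=1.350000, y=-2.654073:
  k1 = f(1.350000, -2.654073) = -0.857321
  k2 = f(1.525000, -2.804104) = -0.978940
  y ← -2.654073 + 0.35·(-0.978940) = -2.996702
y(1.7) ≈ -2.9967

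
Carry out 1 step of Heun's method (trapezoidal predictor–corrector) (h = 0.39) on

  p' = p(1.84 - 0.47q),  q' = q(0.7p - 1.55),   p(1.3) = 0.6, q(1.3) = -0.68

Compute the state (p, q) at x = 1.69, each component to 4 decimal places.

1.2878, -0.4726

Heun on (p,q): k1 = f(x_n, state_n); k2 = f(x_n + h, state_n + h·k1); state_{n+1} = state_n + (h/2)·(k1 + k2).
1.300000: (0.600000, -0.680000)
  k1 = (1.295760, 0.768400)
  predictor → (1.105346, -0.380324)
  k2 = (2.231421, 0.295229)
  → (1.287800, -0.472592)
(p(1.69), q(1.69)) ≈ (1.2878, -0.4726)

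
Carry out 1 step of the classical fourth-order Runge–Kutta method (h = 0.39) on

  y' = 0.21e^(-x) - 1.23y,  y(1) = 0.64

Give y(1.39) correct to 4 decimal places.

0.4158

RK4: k1 = f(x_n, y_n); k2 = f(x_n + h/2, y_n + (h/2)·k1); k3 = f(x_n + h/2, y_n + (h/2)·k2); k4 = f(x_n + h, y_n + h·k3); y_{n+1} = y_n + (h/6)·(k1 + 2k2 + 2k3 + k4).
x=1.000000, y=0.640000:
  k1 = f(1.000000, 0.640000) = -0.709945
  k2 = f(1.195000, 0.501561) = -0.553352
  k3 = f(1.195000, 0.532096) = -0.590911
  k4 = f(1.390000, 0.409545) = -0.451434
  y ← 0.640000 + (0.39/6)·(k1 + 2k2 + 2k3 + k4) = 0.415756
y(1.39) ≈ 0.4158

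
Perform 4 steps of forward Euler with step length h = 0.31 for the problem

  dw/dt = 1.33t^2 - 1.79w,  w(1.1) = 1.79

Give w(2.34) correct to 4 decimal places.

Euler: w_{n+1} = w_n + h·f(t_n, w_n).
t=1.100000, w=1.790000: f=-1.594800 → w ← 1.790000 + 0.31·(-1.594800) = 1.295612
t=1.410000, w=1.295612: f=0.325028 → w ← 1.295612 + 0.31·0.325028 = 1.396371
t=1.720000, w=1.396371: f=1.435169 → w ← 1.396371 + 0.31·1.435169 = 1.841273
t=2.030000, w=1.841273: f=2.184919 → w ← 1.841273 + 0.31·2.184919 = 2.518598
w(2.34) ≈ 2.5186

2.5186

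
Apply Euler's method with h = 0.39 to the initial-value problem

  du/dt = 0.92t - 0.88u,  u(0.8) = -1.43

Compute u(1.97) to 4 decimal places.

Euler: u_{n+1} = u_n + h·f(t_n, u_n).
t=0.800000, u=-1.430000: f=1.994400 → u ← -1.430000 + 0.39·1.994400 = -0.652184
t=1.190000, u=-0.652184: f=1.668722 → u ← -0.652184 + 0.39·1.668722 = -0.001382
t=1.580000, u=-0.001382: f=1.454817 → u ← -0.001382 + 0.39·1.454817 = 0.565996
u(1.97) ≈ 0.5660

0.5660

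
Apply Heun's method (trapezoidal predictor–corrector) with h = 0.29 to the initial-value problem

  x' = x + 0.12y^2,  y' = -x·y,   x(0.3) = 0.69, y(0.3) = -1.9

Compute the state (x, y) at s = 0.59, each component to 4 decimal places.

1.0403, -1.4861

Heun on (x,y): k1 = f(s_n, state_n); k2 = f(s_n + h, state_n + h·k1); state_{n+1} = state_n + (h/2)·(k1 + k2).
0.300000: (0.690000, -1.900000)
  k1 = (1.123200, 1.311000)
  predictor → (1.015728, -1.519810)
  k2 = (1.292907, 1.543714)
  → (1.040335, -1.486067)
(x(0.59), y(0.59)) ≈ (1.0403, -1.4861)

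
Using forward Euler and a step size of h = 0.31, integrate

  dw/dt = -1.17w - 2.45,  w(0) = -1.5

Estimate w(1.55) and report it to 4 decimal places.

-2.0316

Euler: w_{n+1} = w_n + h·f(t_n, w_n).
t=0.000000, w=-1.500000: f=-0.695000 → w ← -1.500000 + 0.31·(-0.695000) = -1.715450
t=0.310000, w=-1.715450: f=-0.442924 → w ← -1.715450 + 0.31·(-0.442924) = -1.852756
t=0.620000, w=-1.852756: f=-0.282275 → w ← -1.852756 + 0.31·(-0.282275) = -1.940262
t=0.930000, w=-1.940262: f=-0.179894 → w ← -1.940262 + 0.31·(-0.179894) = -1.996029
t=1.240000, w=-1.996029: f=-0.114646 → w ← -1.996029 + 0.31·(-0.114646) = -2.031569
w(1.55) ≈ -2.0316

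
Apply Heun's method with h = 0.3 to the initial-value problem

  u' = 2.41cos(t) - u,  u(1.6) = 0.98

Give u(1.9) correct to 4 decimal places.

Heun: k1 = f(t_n, u_n); k2 = f(t_n + h, u_n + h·k1); u_{n+1} = u_n + (h/2)·(k1 + k2).
t=1.600000, u=0.980000:
  k1 = f(1.600000, 0.980000) = -1.050371
  k2 = f(1.900000, 0.664889) = -1.444017
  u ← 0.980000 + (0.3/2)·(-1.050371 + (-1.444017)) = 0.605842
u(1.9) ≈ 0.6058

0.6058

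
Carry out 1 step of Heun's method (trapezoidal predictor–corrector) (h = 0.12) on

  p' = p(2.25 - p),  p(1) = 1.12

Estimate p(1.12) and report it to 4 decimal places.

Heun: k1 = f(x_n, p_n); k2 = f(x_n + h, p_n + h·k1); p_{n+1} = p_n + (h/2)·(k1 + k2).
x=1.000000, p=1.120000:
  k1 = f(1.000000, 1.120000) = 1.265600
  k2 = f(1.120000, 1.271872) = 1.244054
  p ← 1.120000 + (0.12/2)·(1.265600 + 1.244054) = 1.270579
p(1.12) ≈ 1.2706

1.2706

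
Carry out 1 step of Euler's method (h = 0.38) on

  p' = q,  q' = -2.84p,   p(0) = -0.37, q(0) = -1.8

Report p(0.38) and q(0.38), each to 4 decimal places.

Euler on (p,q): p_{n+1} = p_n + h·p', q_{n+1} = q_n + h·q'.
0.000000: (-0.370000, -1.800000); f=(-1.800000, 1.050800) → (-1.054000, -1.400696)
(p(0.38), q(0.38)) ≈ (-1.0540, -1.4007)

-1.0540, -1.4007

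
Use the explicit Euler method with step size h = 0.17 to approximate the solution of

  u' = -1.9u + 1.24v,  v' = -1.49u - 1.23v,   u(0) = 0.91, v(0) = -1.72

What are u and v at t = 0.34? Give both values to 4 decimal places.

-0.1637, -1.3224

Euler on (u,v): u_{n+1} = u_n + h·u', v_{n+1} = v_n + h·v'.
0.000000: (0.910000, -1.720000); f=(-3.861800, 0.759700) → (0.253494, -1.590851)
0.170000: (0.253494, -1.590851); f=(-2.454294, 1.579041) → (-0.163736, -1.322414)
(u(0.34), v(0.34)) ≈ (-0.1637, -1.3224)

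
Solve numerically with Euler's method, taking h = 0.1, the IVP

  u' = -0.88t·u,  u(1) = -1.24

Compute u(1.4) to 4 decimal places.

-0.8090

Euler: u_{n+1} = u_n + h·f(t_n, u_n).
t=1.000000, u=-1.240000: f=1.091200 → u ← -1.240000 + 0.1·1.091200 = -1.130880
t=1.100000, u=-1.130880: f=1.094692 → u ← -1.130880 + 0.1·1.094692 = -1.021411
t=1.200000, u=-1.021411: f=1.078610 → u ← -1.021411 + 0.1·1.078610 = -0.913550
t=1.300000, u=-0.913550: f=1.045101 → u ← -0.913550 + 0.1·1.045101 = -0.809040
u(1.4) ≈ -0.8090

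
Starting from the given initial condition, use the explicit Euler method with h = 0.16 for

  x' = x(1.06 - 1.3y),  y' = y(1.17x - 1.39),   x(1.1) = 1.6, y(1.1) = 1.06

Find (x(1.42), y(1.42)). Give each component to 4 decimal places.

Euler on (x,y): x_{n+1} = x_n + h·x', y_{n+1} = y_n + h·y'.
1.100000: (1.600000, 1.060000); f=(-0.508800, 0.510920) → (1.518592, 1.141747)
1.260000: (1.518592, 1.141747); f=(-0.644295, 0.441574) → (1.415505, 1.212399)
(x(1.42), y(1.42)) ≈ (1.4155, 1.2124)

1.4155, 1.2124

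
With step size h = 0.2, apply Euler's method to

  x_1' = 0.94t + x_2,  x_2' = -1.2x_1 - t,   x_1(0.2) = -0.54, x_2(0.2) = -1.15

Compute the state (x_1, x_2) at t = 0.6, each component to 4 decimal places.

-0.8693, -0.9646

Euler on (x_1,x_2): x_1_{n+1} = x_1_n + h·x_1', x_2_{n+1} = x_2_n + h·x_2'.
0.200000: (-0.540000, -1.150000); f=(-0.962000, 0.448000) → (-0.732400, -1.060400)
0.400000: (-0.732400, -1.060400); f=(-0.684400, 0.478880) → (-0.869280, -0.964624)
(x_1(0.6), x_2(0.6)) ≈ (-0.8693, -0.9646)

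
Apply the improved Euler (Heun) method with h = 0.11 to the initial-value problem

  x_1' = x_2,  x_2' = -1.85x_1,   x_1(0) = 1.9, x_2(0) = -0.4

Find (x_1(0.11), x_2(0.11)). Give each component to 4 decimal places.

Heun on (x_1,x_2): k1 = f(t_n, state_n); k2 = f(t_n + h, state_n + h·k1); state_{n+1} = state_n + (h/2)·(k1 + k2).
0.000000: (1.900000, -0.400000)
  k1 = (-0.400000, -3.515000)
  predictor → (1.856000, -0.786650)
  k2 = (-0.786650, -3.433600)
  → (1.834734, -0.782173)
(x_1(0.11), x_2(0.11)) ≈ (1.8347, -0.7822)

1.8347, -0.7822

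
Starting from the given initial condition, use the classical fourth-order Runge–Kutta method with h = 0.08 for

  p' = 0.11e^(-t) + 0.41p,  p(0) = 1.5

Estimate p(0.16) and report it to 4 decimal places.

RK4: k1 = f(t_n, p_n); k2 = f(t_n + h/2, p_n + (h/2)·k1); k3 = f(t_n + h/2, p_n + (h/2)·k2); k4 = f(t_n + h, p_n + h·k3); p_{n+1} = p_n + (h/6)·(k1 + 2k2 + 2k3 + k4).
t=0.000000, p=1.500000:
  k1 = f(0.000000, 1.500000) = 0.725000
  k2 = f(0.040000, 1.529000) = 0.732577
  k3 = f(0.040000, 1.529303) = 0.732701
  k4 = f(0.080000, 1.558616) = 0.740575
  p ← 1.500000 + (0.08/6)·(k1 + 2k2 + 2k3 + k4) = 1.558615
t=0.080000, p=1.558615:
  k1 = f(0.080000, 1.558615) = 0.740575
  k2 = f(0.120000, 1.588238) = 0.748739
  k3 = f(0.120000, 1.588565) = 0.748873
  k4 = f(0.160000, 1.618525) = 0.757331
  p ← 1.558615 + (0.08/6)·(k1 + 2k2 + 2k3 + k4) = 1.618523
p(0.16) ≈ 1.6185

1.6185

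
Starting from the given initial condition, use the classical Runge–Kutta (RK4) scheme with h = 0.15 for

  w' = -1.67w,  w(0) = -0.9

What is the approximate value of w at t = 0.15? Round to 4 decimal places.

-0.7006

RK4: k1 = f(t_n, w_n); k2 = f(t_n + h/2, w_n + (h/2)·k1); k3 = f(t_n + h/2, w_n + (h/2)·k2); k4 = f(t_n + h, w_n + h·k3); w_{n+1} = w_n + (h/6)·(k1 + 2k2 + 2k3 + k4).
t=0.000000, w=-0.900000:
  k1 = f(0.000000, -0.900000) = 1.503000
  k2 = f(0.075000, -0.787275) = 1.314749
  k3 = f(0.075000, -0.801394) = 1.338328
  k4 = f(0.150000, -0.699251) = 1.167749
  w ← -0.900000 + (0.15/6)·(k1 + 2k2 + 2k3 + k4) = -0.700577
w(0.15) ≈ -0.7006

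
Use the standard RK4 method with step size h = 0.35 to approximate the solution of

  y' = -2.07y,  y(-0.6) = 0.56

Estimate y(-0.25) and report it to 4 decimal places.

0.2722

RK4: k1 = f(x_n, y_n); k2 = f(x_n + h/2, y_n + (h/2)·k1); k3 = f(x_n + h/2, y_n + (h/2)·k2); k4 = f(x_n + h, y_n + h·k3); y_{n+1} = y_n + (h/6)·(k1 + 2k2 + 2k3 + k4).
x=-0.600000, y=0.560000:
  k1 = f(-0.600000, 0.560000) = -1.159200
  k2 = f(-0.425000, 0.357140) = -0.739280
  k3 = f(-0.425000, 0.430626) = -0.891396
  k4 = f(-0.250000, 0.248011) = -0.513384
  y ← 0.560000 + (0.35/6)·(k1 + 2k2 + 2k3 + k4) = 0.272187
y(-0.25) ≈ 0.2722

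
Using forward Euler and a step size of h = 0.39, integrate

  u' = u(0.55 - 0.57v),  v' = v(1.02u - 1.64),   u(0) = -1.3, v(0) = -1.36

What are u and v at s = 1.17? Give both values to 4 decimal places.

Euler on (u,v): u_{n+1} = u_n + h·u', v_{n+1} = v_n + h·v'.
0.000000: (-1.300000, -1.360000); f=(-1.722760, 4.033760) → (-1.971876, 0.213166)
0.390000: (-1.971876, 0.213166); f=(-0.844939, -0.778337) → (-2.301403, -0.090385)
0.780000: (-2.301403, -0.090385); f=(-1.384339, 0.360405) → (-2.841295, 0.050173)
(u(1.17), v(1.17)) ≈ (-2.8413, 0.0502)

-2.8413, 0.0502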